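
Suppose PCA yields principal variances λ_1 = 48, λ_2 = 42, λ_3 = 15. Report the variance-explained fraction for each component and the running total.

Step 1 — total variance = trace(Sigma) = Σ λ_i = 48 + 42 + 15 = 105.

Step 2 — fraction explained by component i = λ_i / Σ λ:
  PC1: 48/105 = 0.4571
  PC2: 42/105 = 0.4
  PC3: 15/105 = 0.1429

Step 3 — cumulative fraction after k components = (λ_1 + ... + λ_k) / Σ λ:
  k = 1: 48/105 = 0.4571
  k = 2: (48 + 42)/105 = 90/105 = 0.8571
  k = 3: (48 + 42 + 15)/105 = 105/105 = 1

Summary (fraction, with percent):

explained: PC1 0.4571 (45.71%), PC2 0.4 (40%), PC3 0.1429 (14.29%);  cumulative: 0.4571, 0.8571, 1


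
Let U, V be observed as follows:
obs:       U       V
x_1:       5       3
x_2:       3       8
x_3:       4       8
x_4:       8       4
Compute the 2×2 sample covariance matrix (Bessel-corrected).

Step 1 — column means:
  mean(U) = (5 + 3 + 4 + 8) / 4 = 20/4 = 5
  mean(V) = (3 + 8 + 8 + 4) / 4 = 23/4 = 5.75

Step 2 — sample covariance S[i,j] = (1/(n-1)) · Σ_k (x_{k,i} - mean_i) · (x_{k,j} - mean_j), with n-1 = 3.
  S[U,U] = ((0)·(0) + (-2)·(-2) + (-1)·(-1) + (3)·(3)) / 3 = 14/3 = 4.6667
  S[U,V] = ((0)·(-2.75) + (-2)·(2.25) + (-1)·(2.25) + (3)·(-1.75)) / 3 = -12/3 = -4
  S[V,V] = ((-2.75)·(-2.75) + (2.25)·(2.25) + (2.25)·(2.25) + (-1.75)·(-1.75)) / 3 = 20.75/3 = 6.9167

S is symmetric (S[j,i] = S[i,j]). Assembling:

S = [[4.6667, -4],
 [-4, 6.9167]]


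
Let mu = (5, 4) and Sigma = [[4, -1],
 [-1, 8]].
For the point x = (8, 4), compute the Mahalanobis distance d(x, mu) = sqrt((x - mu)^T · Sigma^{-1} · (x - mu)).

Step 1 — centre the observation: (x - mu) = (3, 0).

Step 2 — invert Sigma. det(Sigma) = 4·8 - (-1)² = 31.
  Sigma^{-1} = (1/det) · [[d, -b], [-b, a]] = [[0.2581, 0.0323],
 [0.0323, 0.129]].

Step 3 — form the quadratic (x - mu)^T · Sigma^{-1} · (x - mu):
  Sigma^{-1} · (x - mu) = (0.7742, 0.0968).
  (x - mu)^T · [Sigma^{-1} · (x - mu)] = (3)·(0.7742) + (0)·(0.0968) = 2.3226.

Step 4 — take square root: d = √(2.3226) ≈ 1.524.

d(x, mu) = √(2.3226) ≈ 1.524


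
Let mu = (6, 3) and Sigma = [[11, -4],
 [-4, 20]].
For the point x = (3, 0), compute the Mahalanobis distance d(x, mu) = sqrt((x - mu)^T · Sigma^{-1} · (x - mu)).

Step 1 — centre the observation: (x - mu) = (-3, -3).

Step 2 — invert Sigma. det(Sigma) = 11·20 - (-4)² = 204.
  Sigma^{-1} = (1/det) · [[d, -b], [-b, a]] = [[0.098, 0.0196],
 [0.0196, 0.0539]].

Step 3 — form the quadratic (x - mu)^T · Sigma^{-1} · (x - mu):
  Sigma^{-1} · (x - mu) = (-0.3529, -0.2206).
  (x - mu)^T · [Sigma^{-1} · (x - mu)] = (-3)·(-0.3529) + (-3)·(-0.2206) = 1.7206.

Step 4 — take square root: d = √(1.7206) ≈ 1.3117.

d(x, mu) = √(1.7206) ≈ 1.3117


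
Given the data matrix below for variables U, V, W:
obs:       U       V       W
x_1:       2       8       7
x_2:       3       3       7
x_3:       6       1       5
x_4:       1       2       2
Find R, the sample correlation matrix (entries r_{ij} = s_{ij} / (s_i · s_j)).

Step 1 — column means:
  mean(U) = (2 + 3 + 6 + 1) / 4 = 12/4 = 3
  mean(V) = (8 + 3 + 1 + 2) / 4 = 14/4 = 3.5
  mean(W) = (7 + 7 + 5 + 2) / 4 = 21/4 = 5.25

Step 2 — sample variances and covariances s[i,j] = (1/(n-1)) · Σ_k (x_{k,i} - mean_i) · (x_{k,j} - mean_j), with n-1 = 3:
  s[U,U] = ((-1)·(-1) + (0)·(0) + (3)·(3) + (-2)·(-2)) / 3 = 14/3 = 4.6667
  s[U,V] = ((-1)·(4.5) + (0)·(-0.5) + (3)·(-2.5) + (-2)·(-1.5)) / 3 = -9/3 = -3
  s[U,W] = ((-1)·(1.75) + (0)·(1.75) + (3)·(-0.25) + (-2)·(-3.25)) / 3 = 4/3 = 1.3333
  s[V,V] = ((4.5)·(4.5) + (-0.5)·(-0.5) + (-2.5)·(-2.5) + (-1.5)·(-1.5)) / 3 = 29/3 = 9.6667
  s[V,W] = ((4.5)·(1.75) + (-0.5)·(1.75) + (-2.5)·(-0.25) + (-1.5)·(-3.25)) / 3 = 12.5/3 = 4.1667
  s[W,W] = ((1.75)·(1.75) + (1.75)·(1.75) + (-0.25)·(-0.25) + (-3.25)·(-3.25)) / 3 = 16.75/3 = 5.5833
  Sample standard deviations s_i = √(s[i,i]):
  s(U) = √(4.6667) = 2.1602
  s(V) = √(9.6667) = 3.1091
  s(W) = √(5.5833) = 2.3629

Step 3 — r_{ij} = s_{ij} / (s_i · s_j):
  r[U,U] = 1 (diagonal).
  r[U,V] = -3 / (2.1602 · 3.1091) = -3 / 6.7165 = -0.4467
  r[U,W] = 1.3333 / (2.1602 · 2.3629) = 1.3333 / 5.1045 = 0.2612
  r[V,V] = 1 (diagonal).
  r[V,W] = 4.1667 / (3.1091 · 2.3629) = 4.1667 / 7.3466 = 0.5672
  r[W,W] = 1 (diagonal).

R is symmetric with unit diagonal. Assembling:

R = [[1, -0.4467, 0.2612],
 [-0.4467, 1, 0.5672],
 [0.2612, 0.5672, 1]]


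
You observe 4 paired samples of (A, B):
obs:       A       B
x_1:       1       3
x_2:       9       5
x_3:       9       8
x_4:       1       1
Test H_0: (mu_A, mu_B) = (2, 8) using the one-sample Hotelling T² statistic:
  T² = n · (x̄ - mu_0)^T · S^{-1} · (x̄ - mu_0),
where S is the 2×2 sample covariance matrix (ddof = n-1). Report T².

Step 1 — sample mean vector:
  mean(A) = (1 + 9 + 9 + 1) / 4 = 20/4 = 5
  mean(B) = (3 + 5 + 8 + 1) / 4 = 17/4 = 4.25
  x̄ = (5, 4.25),  deviation x̄ - mu_0 = (5, 4.25) - (2, 8) = (3, -3.75).

Step 2 — sample covariance matrix, S[i,j] = (1/(n-1)) · Σ_k (x_{k,i} - mean_i) · (x_{k,j} - mean_j), divisor n-1 = 3:
  S[A,A] = ((-4)·(-4) + (4)·(4) + (4)·(4) + (-4)·(-4)) / 3 = 64/3 = 21.3333
  S[A,B] = ((-4)·(-1.25) + (4)·(0.75) + (4)·(3.75) + (-4)·(-3.25)) / 3 = 36/3 = 12
  S[B,B] = ((-1.25)·(-1.25) + (0.75)·(0.75) + (3.75)·(3.75) + (-3.25)·(-3.25)) / 3 = 26.75/3 = 8.9167
  S = [[21.3333, 12],
 [12, 8.9167]].

Step 3 — invert S. det(S) = 21.3333·8.9167 - (12)² = 46.2222.
  S^{-1} = (1/det) · [[d, -b], [-b, a]] = [[0.1929, -0.2596],
 [-0.2596, 0.4615]].

Step 4 — quadratic form (x̄ - mu_0)^T · S^{-1} · (x̄ - mu_0):
  S^{-1} · (x̄ - mu_0) = (1.5523, -2.5096),
  (x̄ - mu_0)^T · [...] = (3)·(1.5523) + (-3.75)·(-2.5096) = 14.0679.

Step 5 — scale by n: T² = 4 · 14.0679 = 56.2716.

T² ≈ 56.2716


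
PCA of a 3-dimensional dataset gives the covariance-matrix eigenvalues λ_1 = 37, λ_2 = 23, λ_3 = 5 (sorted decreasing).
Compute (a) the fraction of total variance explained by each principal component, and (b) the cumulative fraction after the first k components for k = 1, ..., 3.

Step 1 — total variance = trace(Sigma) = Σ λ_i = 37 + 23 + 5 = 65.

Step 2 — fraction explained by component i = λ_i / Σ λ:
  PC1: 37/65 = 0.5692
  PC2: 23/65 = 0.3538
  PC3: 5/65 = 0.0769

Step 3 — cumulative fraction after k components = (λ_1 + ... + λ_k) / Σ λ:
  k = 1: 37/65 = 0.5692
  k = 2: (37 + 23)/65 = 60/65 = 0.9231
  k = 3: (37 + 23 + 5)/65 = 65/65 = 1

Summary (fraction, with percent):

explained: PC1 0.5692 (56.92%), PC2 0.3538 (35.38%), PC3 0.0769 (7.69%);  cumulative: 0.5692, 0.9231, 1


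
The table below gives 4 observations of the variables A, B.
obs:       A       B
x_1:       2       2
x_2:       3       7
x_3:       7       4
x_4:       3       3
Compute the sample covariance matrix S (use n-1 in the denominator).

Step 1 — column means:
  mean(A) = (2 + 3 + 7 + 3) / 4 = 15/4 = 3.75
  mean(B) = (2 + 7 + 4 + 3) / 4 = 16/4 = 4

Step 2 — sample covariance S[i,j] = (1/(n-1)) · Σ_k (x_{k,i} - mean_i) · (x_{k,j} - mean_j), with n-1 = 3.
  S[A,A] = ((-1.75)·(-1.75) + (-0.75)·(-0.75) + (3.25)·(3.25) + (-0.75)·(-0.75)) / 3 = 14.75/3 = 4.9167
  S[A,B] = ((-1.75)·(-2) + (-0.75)·(3) + (3.25)·(0) + (-0.75)·(-1)) / 3 = 2/3 = 0.6667
  S[B,B] = ((-2)·(-2) + (3)·(3) + (0)·(0) + (-1)·(-1)) / 3 = 14/3 = 4.6667

S is symmetric (S[j,i] = S[i,j]). Assembling:

S = [[4.9167, 0.6667],
 [0.6667, 4.6667]]


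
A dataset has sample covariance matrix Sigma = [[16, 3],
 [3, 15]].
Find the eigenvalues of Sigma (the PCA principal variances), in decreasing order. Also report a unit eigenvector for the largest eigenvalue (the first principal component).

Step 1 — characteristic polynomial of 2×2 Sigma:
  det(Sigma - λI) = λ² - trace · λ + det = 0.
  trace = 16 + 15 = 31, det = 16·15 - (3)² = 231.
Step 2 — discriminant:
  Δ = trace² - 4·det = 961 - 924 = 37.
Step 3 — eigenvalues:
  λ = (trace ± √Δ)/2 = (31 ± 6.0828)/2,
  λ_1 = 18.5414,  λ_2 = 12.4586.

Step 4 — unit eigenvector for λ_1: solve (Sigma - λ_1 I)v = 0. First row:
  (16 - 18.5414)·v_x + (3)·v_y = 0, i.e. (-2.5414)·v_x + (3)·v_y = 0,
  so v ∝ (b, λ_1 - a) = (3, 2.5414) = u.
  ||u|| = √((3)² + (2.5414)²) = √(15.4586) ≈ 3.9317,
  v_1 = u/||u|| ≈ (0.763, 0.6464) (||v_1|| = 1).

λ_1 = 18.5414,  λ_2 = 12.4586;  v_1 ≈ (0.763, 0.6464)


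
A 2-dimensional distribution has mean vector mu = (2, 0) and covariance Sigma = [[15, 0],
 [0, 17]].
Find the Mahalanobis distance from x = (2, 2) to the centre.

Step 1 — centre the observation: (x - mu) = (0, 2).

Step 2 — invert Sigma. det(Sigma) = 15·17 - (0)² = 255.
  Sigma^{-1} = (1/det) · [[d, -b], [-b, a]] = [[0.0667, 0],
 [0, 0.0588]].

Step 3 — form the quadratic (x - mu)^T · Sigma^{-1} · (x - mu):
  Sigma^{-1} · (x - mu) = (0, 0.1176).
  (x - mu)^T · [Sigma^{-1} · (x - mu)] = (0)·(0) + (2)·(0.1176) = 0.2353.

Step 4 — take square root: d = √(0.2353) ≈ 0.4851.

d(x, mu) = √(0.2353) ≈ 0.4851


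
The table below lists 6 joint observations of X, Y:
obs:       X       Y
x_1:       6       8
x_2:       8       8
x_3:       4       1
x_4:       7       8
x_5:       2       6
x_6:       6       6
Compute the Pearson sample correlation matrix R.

Step 1 — column means:
  mean(X) = (6 + 8 + 4 + 7 + 2 + 6) / 6 = 33/6 = 5.5
  mean(Y) = (8 + 8 + 1 + 8 + 6 + 6) / 6 = 37/6 = 6.1667

Step 2 — sample variances and covariances s[i,j] = (1/(n-1)) · Σ_k (x_{k,i} - mean_i) · (x_{k,j} - mean_j), with n-1 = 5:
  s[X,X] = ((0.5)·(0.5) + (2.5)·(2.5) + (-1.5)·(-1.5) + (1.5)·(1.5) + (-3.5)·(-3.5) + (0.5)·(0.5)) / 5 = 23.5/5 = 4.7
  s[X,Y] = ((0.5)·(1.8333) + (2.5)·(1.8333) + (-1.5)·(-5.1667) + (1.5)·(1.8333) + (-3.5)·(-0.1667) + (0.5)·(-0.1667)) / 5 = 16.5/5 = 3.3
  s[Y,Y] = ((1.8333)·(1.8333) + (1.8333)·(1.8333) + (-5.1667)·(-5.1667) + (1.8333)·(1.8333) + (-0.1667)·(-0.1667) + (-0.1667)·(-0.1667)) / 5 = 36.8333/5 = 7.3667
  Sample standard deviations s_i = √(s[i,i]):
  s(X) = √(4.7) = 2.1679
  s(Y) = √(7.3667) = 2.7142

Step 3 — r_{ij} = s_{ij} / (s_i · s_j):
  r[X,X] = 1 (diagonal).
  r[X,Y] = 3.3 / (2.1679 · 2.7142) = 3.3 / 5.8842 = 0.5608
  r[Y,Y] = 1 (diagonal).

R is symmetric with unit diagonal. Assembling:

R = [[1, 0.5608],
 [0.5608, 1]]


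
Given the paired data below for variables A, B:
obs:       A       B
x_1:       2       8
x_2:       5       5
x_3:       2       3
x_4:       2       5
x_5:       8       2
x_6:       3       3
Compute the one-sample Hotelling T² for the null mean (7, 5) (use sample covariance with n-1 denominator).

Step 1 — sample mean vector:
  mean(A) = (2 + 5 + 2 + 2 + 8 + 3) / 6 = 22/6 = 3.6667
  mean(B) = (8 + 5 + 3 + 5 + 2 + 3) / 6 = 26/6 = 4.3333
  x̄ = (3.6667, 4.3333),  deviation x̄ - mu_0 = (3.6667, 4.3333) - (7, 5) = (-3.3333, -0.6667).

Step 2 — sample covariance matrix, S[i,j] = (1/(n-1)) · Σ_k (x_{k,i} - mean_i) · (x_{k,j} - mean_j), divisor n-1 = 5:
  S[A,A] = ((-1.6667)·(-1.6667) + (1.3333)·(1.3333) + (-1.6667)·(-1.6667) + (-1.6667)·(-1.6667) + (4.3333)·(4.3333) + (-0.6667)·(-0.6667)) / 5 = 29.3333/5 = 5.8667
  S[A,B] = ((-1.6667)·(3.6667) + (1.3333)·(0.6667) + (-1.6667)·(-1.3333) + (-1.6667)·(0.6667) + (4.3333)·(-2.3333) + (-0.6667)·(-1.3333)) / 5 = -13.3333/5 = -2.6667
  S[B,B] = ((3.6667)·(3.6667) + (0.6667)·(0.6667) + (-1.3333)·(-1.3333) + (0.6667)·(0.6667) + (-2.3333)·(-2.3333) + (-1.3333)·(-1.3333)) / 5 = 23.3333/5 = 4.6667
  S = [[5.8667, -2.6667],
 [-2.6667, 4.6667]].

Step 3 — invert S. det(S) = 5.8667·4.6667 - (-2.6667)² = 20.2667.
  S^{-1} = (1/det) · [[d, -b], [-b, a]] = [[0.2303, 0.1316],
 [0.1316, 0.2895]].

Step 4 — quadratic form (x̄ - mu_0)^T · S^{-1} · (x̄ - mu_0):
  S^{-1} · (x̄ - mu_0) = (-0.8553, -0.6316),
  (x̄ - mu_0)^T · [...] = (-3.3333)·(-0.8553) + (-0.6667)·(-0.6316) = 3.2719.

Step 5 — scale by n: T² = 6 · 3.2719 = 19.6316.

T² ≈ 19.6316


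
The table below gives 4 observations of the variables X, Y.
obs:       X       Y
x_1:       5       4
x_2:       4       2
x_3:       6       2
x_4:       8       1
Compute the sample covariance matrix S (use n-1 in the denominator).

Step 1 — column means:
  mean(X) = (5 + 4 + 6 + 8) / 4 = 23/4 = 5.75
  mean(Y) = (4 + 2 + 2 + 1) / 4 = 9/4 = 2.25

Step 2 — sample covariance S[i,j] = (1/(n-1)) · Σ_k (x_{k,i} - mean_i) · (x_{k,j} - mean_j), with n-1 = 3.
  S[X,X] = ((-0.75)·(-0.75) + (-1.75)·(-1.75) + (0.25)·(0.25) + (2.25)·(2.25)) / 3 = 8.75/3 = 2.9167
  S[X,Y] = ((-0.75)·(1.75) + (-1.75)·(-0.25) + (0.25)·(-0.25) + (2.25)·(-1.25)) / 3 = -3.75/3 = -1.25
  S[Y,Y] = ((1.75)·(1.75) + (-0.25)·(-0.25) + (-0.25)·(-0.25) + (-1.25)·(-1.25)) / 3 = 4.75/3 = 1.5833

S is symmetric (S[j,i] = S[i,j]). Assembling:

S = [[2.9167, -1.25],
 [-1.25, 1.5833]]


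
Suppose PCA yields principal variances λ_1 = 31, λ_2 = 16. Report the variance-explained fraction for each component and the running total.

Step 1 — total variance = trace(Sigma) = Σ λ_i = 31 + 16 = 47.

Step 2 — fraction explained by component i = λ_i / Σ λ:
  PC1: 31/47 = 0.6596
  PC2: 16/47 = 0.3404

Step 3 — cumulative fraction after k components = (λ_1 + ... + λ_k) / Σ λ:
  k = 1: 31/47 = 0.6596
  k = 2: (31 + 16)/47 = 47/47 = 1

Summary (fraction, with percent):

explained: PC1 0.6596 (65.96%), PC2 0.3404 (34.04%);  cumulative: 0.6596, 1


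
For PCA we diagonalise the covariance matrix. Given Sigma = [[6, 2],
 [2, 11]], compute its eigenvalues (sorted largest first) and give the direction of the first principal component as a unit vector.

Step 1 — characteristic polynomial of 2×2 Sigma:
  det(Sigma - λI) = λ² - trace · λ + det = 0.
  trace = 6 + 11 = 17, det = 6·11 - (2)² = 62.
Step 2 — discriminant:
  Δ = trace² - 4·det = 289 - 248 = 41.
Step 3 — eigenvalues:
  λ = (trace ± √Δ)/2 = (17 ± 6.4031)/2,
  λ_1 = 11.7016,  λ_2 = 5.2984.

Step 4 — unit eigenvector for λ_1: solve (Sigma - λ_1 I)v = 0. First row:
  (6 - 11.7016)·v_x + (2)·v_y = 0, i.e. (-5.7016)·v_x + (2)·v_y = 0,
  so v ∝ (b, λ_1 - a) = (2, 5.7016) = u.
  ||u|| = √((2)² + (5.7016)²) = √(36.5078) ≈ 6.0422,
  v_1 = u/||u|| ≈ (0.331, 0.9436) (||v_1|| = 1).

λ_1 = 11.7016,  λ_2 = 5.2984;  v_1 ≈ (0.331, 0.9436)


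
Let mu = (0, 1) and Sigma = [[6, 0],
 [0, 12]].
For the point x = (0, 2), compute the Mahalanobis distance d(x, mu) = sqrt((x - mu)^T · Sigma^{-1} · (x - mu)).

Step 1 — centre the observation: (x - mu) = (0, 1).

Step 2 — invert Sigma. det(Sigma) = 6·12 - (0)² = 72.
  Sigma^{-1} = (1/det) · [[d, -b], [-b, a]] = [[0.1667, 0],
 [0, 0.0833]].

Step 3 — form the quadratic (x - mu)^T · Sigma^{-1} · (x - mu):
  Sigma^{-1} · (x - mu) = (0, 0.0833).
  (x - mu)^T · [Sigma^{-1} · (x - mu)] = (0)·(0) + (1)·(0.0833) = 0.0833.

Step 4 — take square root: d = √(0.0833) ≈ 0.2887.

d(x, mu) = √(0.0833) ≈ 0.2887


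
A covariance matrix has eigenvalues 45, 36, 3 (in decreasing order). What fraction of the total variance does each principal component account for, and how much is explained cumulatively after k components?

Step 1 — total variance = trace(Sigma) = Σ λ_i = 45 + 36 + 3 = 84.

Step 2 — fraction explained by component i = λ_i / Σ λ:
  PC1: 45/84 = 0.5357
  PC2: 36/84 = 0.4286
  PC3: 3/84 = 0.0357

Step 3 — cumulative fraction after k components = (λ_1 + ... + λ_k) / Σ λ:
  k = 1: 45/84 = 0.5357
  k = 2: (45 + 36)/84 = 81/84 = 0.9643
  k = 3: (45 + 36 + 3)/84 = 84/84 = 1

Summary (fraction, with percent):

explained: PC1 0.5357 (53.57%), PC2 0.4286 (42.86%), PC3 0.0357 (3.57%);  cumulative: 0.5357, 0.9643, 1


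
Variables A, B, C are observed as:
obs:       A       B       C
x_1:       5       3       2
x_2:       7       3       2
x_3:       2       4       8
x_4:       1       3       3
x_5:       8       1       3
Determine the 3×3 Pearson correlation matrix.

Step 1 — column means:
  mean(A) = (5 + 7 + 2 + 1 + 8) / 5 = 23/5 = 4.6
  mean(B) = (3 + 3 + 4 + 3 + 1) / 5 = 14/5 = 2.8
  mean(C) = (2 + 2 + 8 + 3 + 3) / 5 = 18/5 = 3.6

Step 2 — sample variances and covariances s[i,j] = (1/(n-1)) · Σ_k (x_{k,i} - mean_i) · (x_{k,j} - mean_j), with n-1 = 4:
  s[A,A] = ((0.4)·(0.4) + (2.4)·(2.4) + (-2.6)·(-2.6) + (-3.6)·(-3.6) + (3.4)·(3.4)) / 4 = 37.2/4 = 9.3
  s[A,B] = ((0.4)·(0.2) + (2.4)·(0.2) + (-2.6)·(1.2) + (-3.6)·(0.2) + (3.4)·(-1.8)) / 4 = -9.4/4 = -2.35
  s[A,C] = ((0.4)·(-1.6) + (2.4)·(-1.6) + (-2.6)·(4.4) + (-3.6)·(-0.6) + (3.4)·(-0.6)) / 4 = -15.8/4 = -3.95
  s[B,B] = ((0.2)·(0.2) + (0.2)·(0.2) + (1.2)·(1.2) + (0.2)·(0.2) + (-1.8)·(-1.8)) / 4 = 4.8/4 = 1.2
  s[B,C] = ((0.2)·(-1.6) + (0.2)·(-1.6) + (1.2)·(4.4) + (0.2)·(-0.6) + (-1.8)·(-0.6)) / 4 = 5.6/4 = 1.4
  s[C,C] = ((-1.6)·(-1.6) + (-1.6)·(-1.6) + (4.4)·(4.4) + (-0.6)·(-0.6) + (-0.6)·(-0.6)) / 4 = 25.2/4 = 6.3
  Sample standard deviations s_i = √(s[i,i]):
  s(A) = √(9.3) = 3.0496
  s(B) = √(1.2) = 1.0954
  s(C) = √(6.3) = 2.51

Step 3 — r_{ij} = s_{ij} / (s_i · s_j):
  r[A,A] = 1 (diagonal).
  r[A,B] = -2.35 / (3.0496 · 1.0954) = -2.35 / 3.3407 = -0.7035
  r[A,C] = -3.95 / (3.0496 · 2.51) = -3.95 / 7.6544 = -0.516
  r[B,B] = 1 (diagonal).
  r[B,C] = 1.4 / (1.0954 · 2.51) = 1.4 / 2.7495 = 0.5092
  r[C,C] = 1 (diagonal).

R is symmetric with unit diagonal. Assembling:

R = [[1, -0.7035, -0.516],
 [-0.7035, 1, 0.5092],
 [-0.516, 0.5092, 1]]


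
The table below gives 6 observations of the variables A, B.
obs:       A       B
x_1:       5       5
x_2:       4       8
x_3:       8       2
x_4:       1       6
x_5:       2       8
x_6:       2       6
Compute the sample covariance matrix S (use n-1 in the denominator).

Step 1 — column means:
  mean(A) = (5 + 4 + 8 + 1 + 2 + 2) / 6 = 22/6 = 3.6667
  mean(B) = (5 + 8 + 2 + 6 + 8 + 6) / 6 = 35/6 = 5.8333

Step 2 — sample covariance S[i,j] = (1/(n-1)) · Σ_k (x_{k,i} - mean_i) · (x_{k,j} - mean_j), with n-1 = 5.
  S[A,A] = ((1.3333)·(1.3333) + (0.3333)·(0.3333) + (4.3333)·(4.3333) + (-2.6667)·(-2.6667) + (-1.6667)·(-1.6667) + (-1.6667)·(-1.6667)) / 5 = 33.3333/5 = 6.6667
  S[A,B] = ((1.3333)·(-0.8333) + (0.3333)·(2.1667) + (4.3333)·(-3.8333) + (-2.6667)·(0.1667) + (-1.6667)·(2.1667) + (-1.6667)·(0.1667)) / 5 = -21.3333/5 = -4.2667
  S[B,B] = ((-0.8333)·(-0.8333) + (2.1667)·(2.1667) + (-3.8333)·(-3.8333) + (0.1667)·(0.1667) + (2.1667)·(2.1667) + (0.1667)·(0.1667)) / 5 = 24.8333/5 = 4.9667

S is symmetric (S[j,i] = S[i,j]). Assembling:

S = [[6.6667, -4.2667],
 [-4.2667, 4.9667]]


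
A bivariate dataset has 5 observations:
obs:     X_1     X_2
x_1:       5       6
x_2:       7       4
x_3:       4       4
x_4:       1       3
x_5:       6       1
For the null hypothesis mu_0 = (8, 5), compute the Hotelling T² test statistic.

Step 1 — sample mean vector:
  mean(X_1) = (5 + 7 + 4 + 1 + 6) / 5 = 23/5 = 4.6
  mean(X_2) = (6 + 4 + 4 + 3 + 1) / 5 = 18/5 = 3.6
  x̄ = (4.6, 3.6),  deviation x̄ - mu_0 = (4.6, 3.6) - (8, 5) = (-3.4, -1.4).

Step 2 — sample covariance matrix, S[i,j] = (1/(n-1)) · Σ_k (x_{k,i} - mean_i) · (x_{k,j} - mean_j), divisor n-1 = 4:
  S[X_1,X_1] = ((0.4)·(0.4) + (2.4)·(2.4) + (-0.6)·(-0.6) + (-3.6)·(-3.6) + (1.4)·(1.4)) / 4 = 21.2/4 = 5.3
  S[X_1,X_2] = ((0.4)·(2.4) + (2.4)·(0.4) + (-0.6)·(0.4) + (-3.6)·(-0.6) + (1.4)·(-2.6)) / 4 = 0.2/4 = 0.05
  S[X_2,X_2] = ((2.4)·(2.4) + (0.4)·(0.4) + (0.4)·(0.4) + (-0.6)·(-0.6) + (-2.6)·(-2.6)) / 4 = 13.2/4 = 3.3
  S = [[5.3, 0.05],
 [0.05, 3.3]].

Step 3 — invert S. det(S) = 5.3·3.3 - (0.05)² = 17.4875.
  S^{-1} = (1/det) · [[d, -b], [-b, a]] = [[0.1887, -0.0029],
 [-0.0029, 0.3031]].

Step 4 — quadratic form (x̄ - mu_0)^T · S^{-1} · (x̄ - mu_0):
  S^{-1} · (x̄ - mu_0) = (-0.6376, -0.4146),
  (x̄ - mu_0)^T · [...] = (-3.4)·(-0.6376) + (-1.4)·(-0.4146) = 2.7482.

Step 5 — scale by n: T² = 5 · 2.7482 = 13.7412.

T² ≈ 13.7412


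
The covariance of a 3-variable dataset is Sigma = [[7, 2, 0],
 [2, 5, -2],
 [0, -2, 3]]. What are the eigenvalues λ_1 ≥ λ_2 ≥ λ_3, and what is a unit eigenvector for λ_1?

Step 1 — characteristic polynomial p(λ) = det(λI - Sigma) = λ³ - tr·λ² + c_1·λ - det, where tr = trace, c_1 = sum of the principal 2×2 minors, det = det(Sigma):
  tr = 7 + 5 + 3 = 15,
  c_1 = (7·5 - (2)²) + (7·3 - (0)²) + (5·3 - (-2)²) = 31 + 21 + 11 = 63,
  det = 7·(5·3 - (-2)²) - (2)·((2)·3 - (-2)·(0)) + (0)·((2)·(-2) - 5·(0)) = 7·(11) - (2)·(6) + (0)·(-4) = 65.
  So p(λ) = λ³ - 15λ² + 63λ - 65.
Step 2 — look for an integer root (rational root theorem: any rational root is an integer divisor of 65). Testing λ = 5:
  p(5) = 125 - 375 + 315 - 65 = 0  ✓
  Dividing out (λ - 5): p(λ) = (λ - 5)(λ² - 10λ + 13).
Step 3 — remaining eigenvalues from the quadratic λ² - 10λ + 13 = 0:
  Δ = 10² - 4·13 = 100 - 52 = 48,  λ = (10 ± √48)/2 = (10 ± 6.9282)/2 ≈ 8.4641 or 1.5359.
  Sorted: λ_1 = 8.4641,  λ_2 = 5,  λ_3 = 1.5359  (check: sum = 15 = tr ✓).

Step 4 — unit eigenvector for λ_1 ≈ 8.4641: v spans the null space of (Sigma - λ_1 I), whose rows are
  r_1 = (-1.4641, 2, 0),  r_2 = (2, -3.4641, -2),  r_3 = (0, -2, -5.4641).
  v is orthogonal to every row, so take v ∝ r_1 × r_2 = ((2)·(-2) - (0)·(-3.4641), (0)·(2) - (-1.4641)·(-2), (-1.4641)·(-3.4641) - (2)·(2)) ≈ (-4, -2.9282, 1.0718).
  Rescale (multiply by -1 so the first nonzero entry is positive): u = (4, 2.9282, -1.0718).
  ||u|| = √((4)² + (2.9282)² + (-1.0718)²) = √(25.7231) ≈ 5.0718,  v_1 = u/||u|| ≈ (0.7887, 0.5774, -0.2113) (||v_1|| = 1).

λ_1 = 8.4641,  λ_2 = 5,  λ_3 = 1.5359;  v_1 ≈ (0.7887, 0.5774, -0.2113)


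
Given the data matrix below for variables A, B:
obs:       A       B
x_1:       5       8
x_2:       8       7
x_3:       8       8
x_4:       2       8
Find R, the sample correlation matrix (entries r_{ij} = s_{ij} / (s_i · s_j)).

Step 1 — column means:
  mean(A) = (5 + 8 + 8 + 2) / 4 = 23/4 = 5.75
  mean(B) = (8 + 7 + 8 + 8) / 4 = 31/4 = 7.75

Step 2 — sample variances and covariances s[i,j] = (1/(n-1)) · Σ_k (x_{k,i} - mean_i) · (x_{k,j} - mean_j), with n-1 = 3:
  s[A,A] = ((-0.75)·(-0.75) + (2.25)·(2.25) + (2.25)·(2.25) + (-3.75)·(-3.75)) / 3 = 24.75/3 = 8.25
  s[A,B] = ((-0.75)·(0.25) + (2.25)·(-0.75) + (2.25)·(0.25) + (-3.75)·(0.25)) / 3 = -2.25/3 = -0.75
  s[B,B] = ((0.25)·(0.25) + (-0.75)·(-0.75) + (0.25)·(0.25) + (0.25)·(0.25)) / 3 = 0.75/3 = 0.25
  Sample standard deviations s_i = √(s[i,i]):
  s(A) = √(8.25) = 2.8723
  s(B) = √(0.25) = 0.5

Step 3 — r_{ij} = s_{ij} / (s_i · s_j):
  r[A,A] = 1 (diagonal).
  r[A,B] = -0.75 / (2.8723 · 0.5) = -0.75 / 1.4361 = -0.5222
  r[B,B] = 1 (diagonal).

R is symmetric with unit diagonal. Assembling:

R = [[1, -0.5222],
 [-0.5222, 1]]


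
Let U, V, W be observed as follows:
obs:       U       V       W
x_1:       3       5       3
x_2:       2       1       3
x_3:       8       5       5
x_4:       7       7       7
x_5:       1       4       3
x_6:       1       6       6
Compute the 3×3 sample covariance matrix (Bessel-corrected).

Step 1 — column means:
  mean(U) = (3 + 2 + 8 + 7 + 1 + 1) / 6 = 22/6 = 3.6667
  mean(V) = (5 + 1 + 5 + 7 + 4 + 6) / 6 = 28/6 = 4.6667
  mean(W) = (3 + 3 + 5 + 7 + 3 + 6) / 6 = 27/6 = 4.5

Step 2 — sample covariance S[i,j] = (1/(n-1)) · Σ_k (x_{k,i} - mean_i) · (x_{k,j} - mean_j), with n-1 = 5.
  S[U,U] = ((-0.6667)·(-0.6667) + (-1.6667)·(-1.6667) + (4.3333)·(4.3333) + (3.3333)·(3.3333) + (-2.6667)·(-2.6667) + (-2.6667)·(-2.6667)) / 5 = 47.3333/5 = 9.4667
  S[U,V] = ((-0.6667)·(0.3333) + (-1.6667)·(-3.6667) + (4.3333)·(0.3333) + (3.3333)·(2.3333) + (-2.6667)·(-0.6667) + (-2.6667)·(1.3333)) / 5 = 13.3333/5 = 2.6667
  S[U,W] = ((-0.6667)·(-1.5) + (-1.6667)·(-1.5) + (4.3333)·(0.5) + (3.3333)·(2.5) + (-2.6667)·(-1.5) + (-2.6667)·(1.5)) / 5 = 14/5 = 2.8
  S[V,V] = ((0.3333)·(0.3333) + (-3.6667)·(-3.6667) + (0.3333)·(0.3333) + (2.3333)·(2.3333) + (-0.6667)·(-0.6667) + (1.3333)·(1.3333)) / 5 = 21.3333/5 = 4.2667
  S[V,W] = ((0.3333)·(-1.5) + (-3.6667)·(-1.5) + (0.3333)·(0.5) + (2.3333)·(2.5) + (-0.6667)·(-1.5) + (1.3333)·(1.5)) / 5 = 14/5 = 2.8
  S[W,W] = ((-1.5)·(-1.5) + (-1.5)·(-1.5) + (0.5)·(0.5) + (2.5)·(2.5) + (-1.5)·(-1.5) + (1.5)·(1.5)) / 5 = 15.5/5 = 3.1

S is symmetric (S[j,i] = S[i,j]). Assembling:

S = [[9.4667, 2.6667, 2.8],
 [2.6667, 4.2667, 2.8],
 [2.8, 2.8, 3.1]]


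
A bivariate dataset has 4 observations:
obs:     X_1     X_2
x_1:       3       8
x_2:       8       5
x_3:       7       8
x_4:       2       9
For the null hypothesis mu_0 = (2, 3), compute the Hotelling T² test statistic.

Step 1 — sample mean vector:
  mean(X_1) = (3 + 8 + 7 + 2) / 4 = 20/4 = 5
  mean(X_2) = (8 + 5 + 8 + 9) / 4 = 30/4 = 7.5
  x̄ = (5, 7.5),  deviation x̄ - mu_0 = (5, 7.5) - (2, 3) = (3, 4.5).

Step 2 — sample covariance matrix, S[i,j] = (1/(n-1)) · Σ_k (x_{k,i} - mean_i) · (x_{k,j} - mean_j), divisor n-1 = 3:
  S[X_1,X_1] = ((-2)·(-2) + (3)·(3) + (2)·(2) + (-3)·(-3)) / 3 = 26/3 = 8.6667
  S[X_1,X_2] = ((-2)·(0.5) + (3)·(-2.5) + (2)·(0.5) + (-3)·(1.5)) / 3 = -12/3 = -4
  S[X_2,X_2] = ((0.5)·(0.5) + (-2.5)·(-2.5) + (0.5)·(0.5) + (1.5)·(1.5)) / 3 = 9/3 = 3
  S = [[8.6667, -4],
 [-4, 3]].

Step 3 — invert S. det(S) = 8.6667·3 - (-4)² = 10.
  S^{-1} = (1/det) · [[d, -b], [-b, a]] = [[0.3, 0.4],
 [0.4, 0.8667]].

Step 4 — quadratic form (x̄ - mu_0)^T · S^{-1} · (x̄ - mu_0):
  S^{-1} · (x̄ - mu_0) = (2.7, 5.1),
  (x̄ - mu_0)^T · [...] = (3)·(2.7) + (4.5)·(5.1) = 31.05.

Step 5 — scale by n: T² = 4 · 31.05 = 124.2.

T² ≈ 124.2


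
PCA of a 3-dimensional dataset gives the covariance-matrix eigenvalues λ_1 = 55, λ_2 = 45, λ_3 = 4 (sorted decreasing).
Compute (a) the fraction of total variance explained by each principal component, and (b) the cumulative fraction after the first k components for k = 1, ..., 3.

Step 1 — total variance = trace(Sigma) = Σ λ_i = 55 + 45 + 4 = 104.

Step 2 — fraction explained by component i = λ_i / Σ λ:
  PC1: 55/104 = 0.5288
  PC2: 45/104 = 0.4327
  PC3: 4/104 = 0.0385

Step 3 — cumulative fraction after k components = (λ_1 + ... + λ_k) / Σ λ:
  k = 1: 55/104 = 0.5288
  k = 2: (55 + 45)/104 = 100/104 = 0.9615
  k = 3: (55 + 45 + 4)/104 = 104/104 = 1

Summary (fraction, with percent):

explained: PC1 0.5288 (52.88%), PC2 0.4327 (43.27%), PC3 0.0385 (3.85%);  cumulative: 0.5288, 0.9615, 1


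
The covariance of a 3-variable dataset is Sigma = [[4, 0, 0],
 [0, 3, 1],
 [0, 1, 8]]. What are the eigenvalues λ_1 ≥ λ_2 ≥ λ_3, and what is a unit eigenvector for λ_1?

Step 1 — characteristic polynomial p(λ) = det(λI - Sigma) = λ³ - tr·λ² + c_1·λ - det, where tr = trace, c_1 = sum of the principal 2×2 minors, det = det(Sigma):
  tr = 4 + 3 + 8 = 15,
  c_1 = (4·3 - (0)²) + (4·8 - (0)²) + (3·8 - (1)²) = 12 + 32 + 23 = 67,
  det = 4·(3·8 - (1)²) - (0)·((0)·8 - (1)·(0)) + (0)·((0)·(1) - 3·(0)) = 4·(23) - (0)·(0) + (0)·(0) = 92.
  So p(λ) = λ³ - 15λ² + 67λ - 92.
Step 2 — look for an integer root (rational root theorem: any rational root is an integer divisor of 92). Testing λ = 4:
  p(4) = 64 - 240 + 268 - 92 = 0  ✓
  Dividing out (λ - 4): p(λ) = (λ - 4)(λ² - 11λ + 23).
Step 3 — remaining eigenvalues from the quadratic λ² - 11λ + 23 = 0:
  Δ = 11² - 4·23 = 121 - 92 = 29,  λ = (11 ± √29)/2 = (11 ± 5.3852)/2 ≈ 8.1926 or 2.8074.
  Sorted: λ_1 = 8.1926,  λ_2 = 4,  λ_3 = 2.8074  (check: sum = 15 = tr ✓).

Step 4 — unit eigenvector for λ_1 ≈ 8.1926: v spans the null space of (Sigma - λ_1 I), whose rows are
  r_1 = (-4.1926, 0, 0),  r_2 = (0, -5.1926, 1),  r_3 = (0, 1, -0.1926).
  v is orthogonal to every row, so take v ∝ r_1 × r_2 = ((0)·(1) - (0)·(-5.1926), (0)·(0) - (-4.1926)·(1), (-4.1926)·(-5.1926) - (0)·(0)) ≈ (0, 4.1926, 21.7703).
  Let u = (0, 4.1926, 21.7703).
  ||u|| = √((0)² + (4.1926)² + (21.7703)²) = √(491.525) ≈ 22.1704,  v_1 = u/||u|| ≈ (0, 0.1891, 0.982) (||v_1|| = 1).

λ_1 = 8.1926,  λ_2 = 4,  λ_3 = 2.8074;  v_1 ≈ (0, 0.1891, 0.982)


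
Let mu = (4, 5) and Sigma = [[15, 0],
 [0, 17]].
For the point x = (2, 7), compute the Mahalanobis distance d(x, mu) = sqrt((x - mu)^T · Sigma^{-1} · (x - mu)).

Step 1 — centre the observation: (x - mu) = (-2, 2).

Step 2 — invert Sigma. det(Sigma) = 15·17 - (0)² = 255.
  Sigma^{-1} = (1/det) · [[d, -b], [-b, a]] = [[0.0667, 0],
 [0, 0.0588]].

Step 3 — form the quadratic (x - mu)^T · Sigma^{-1} · (x - mu):
  Sigma^{-1} · (x - mu) = (-0.1333, 0.1176).
  (x - mu)^T · [Sigma^{-1} · (x - mu)] = (-2)·(-0.1333) + (2)·(0.1176) = 0.502.

Step 4 — take square root: d = √(0.502) ≈ 0.7085.

d(x, mu) = √(0.502) ≈ 0.7085


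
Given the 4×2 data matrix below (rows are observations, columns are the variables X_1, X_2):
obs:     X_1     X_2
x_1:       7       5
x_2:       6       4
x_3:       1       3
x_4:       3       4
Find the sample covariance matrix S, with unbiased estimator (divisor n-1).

Step 1 — column means:
  mean(X_1) = (7 + 6 + 1 + 3) / 4 = 17/4 = 4.25
  mean(X_2) = (5 + 4 + 3 + 4) / 4 = 16/4 = 4

Step 2 — sample covariance S[i,j] = (1/(n-1)) · Σ_k (x_{k,i} - mean_i) · (x_{k,j} - mean_j), with n-1 = 3.
  S[X_1,X_1] = ((2.75)·(2.75) + (1.75)·(1.75) + (-3.25)·(-3.25) + (-1.25)·(-1.25)) / 3 = 22.75/3 = 7.5833
  S[X_1,X_2] = ((2.75)·(1) + (1.75)·(0) + (-3.25)·(-1) + (-1.25)·(0)) / 3 = 6/3 = 2
  S[X_2,X_2] = ((1)·(1) + (0)·(0) + (-1)·(-1) + (0)·(0)) / 3 = 2/3 = 0.6667

S is symmetric (S[j,i] = S[i,j]). Assembling:

S = [[7.5833, 2],
 [2, 0.6667]]


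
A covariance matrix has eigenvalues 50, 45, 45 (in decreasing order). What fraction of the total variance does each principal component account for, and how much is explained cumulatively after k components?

Step 1 — total variance = trace(Sigma) = Σ λ_i = 50 + 45 + 45 = 140.

Step 2 — fraction explained by component i = λ_i / Σ λ:
  PC1: 50/140 = 0.3571
  PC2: 45/140 = 0.3214
  PC3: 45/140 = 0.3214

Step 3 — cumulative fraction after k components = (λ_1 + ... + λ_k) / Σ λ:
  k = 1: 50/140 = 0.3571
  k = 2: (50 + 45)/140 = 95/140 = 0.6786
  k = 3: (50 + 45 + 45)/140 = 140/140 = 1

Summary (fraction, with percent):

explained: PC1 0.3571 (35.71%), PC2 0.3214 (32.14%), PC3 0.3214 (32.14%);  cumulative: 0.3571, 0.6786, 1


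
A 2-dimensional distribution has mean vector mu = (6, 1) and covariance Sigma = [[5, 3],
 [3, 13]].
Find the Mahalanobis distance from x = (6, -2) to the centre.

Step 1 — centre the observation: (x - mu) = (0, -3).

Step 2 — invert Sigma. det(Sigma) = 5·13 - (3)² = 56.
  Sigma^{-1} = (1/det) · [[d, -b], [-b, a]] = [[0.2321, -0.0536],
 [-0.0536, 0.0893]].

Step 3 — form the quadratic (x - mu)^T · Sigma^{-1} · (x - mu):
  Sigma^{-1} · (x - mu) = (0.1607, -0.2679).
  (x - mu)^T · [Sigma^{-1} · (x - mu)] = (0)·(0.1607) + (-3)·(-0.2679) = 0.8036.

Step 4 — take square root: d = √(0.8036) ≈ 0.8964.

d(x, mu) = √(0.8036) ≈ 0.8964


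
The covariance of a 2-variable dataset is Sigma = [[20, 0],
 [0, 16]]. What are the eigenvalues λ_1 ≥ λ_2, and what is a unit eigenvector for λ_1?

Step 1 — characteristic polynomial of 2×2 Sigma:
  det(Sigma - λI) = λ² - trace · λ + det = 0.
  trace = 20 + 16 = 36, det = 20·16 - (0)² = 320.
Step 2 — discriminant:
  Δ = trace² - 4·det = 1296 - 1280 = 16.
Step 3 — eigenvalues:
  λ = (trace ± √Δ)/2 = (36 ± 4)/2,
  λ_1 = 20,  λ_2 = 16.

Step 4 — unit eigenvector for λ_1: Sigma is diagonal, so its eigenvectors are the coordinate axes. λ_1 = 20 is the diagonal entry on the first coordinate axis, hence
  v_1 = (1, 0) (||v_1|| = 1).

λ_1 = 20,  λ_2 = 16;  v_1 ≈ (1, 0)


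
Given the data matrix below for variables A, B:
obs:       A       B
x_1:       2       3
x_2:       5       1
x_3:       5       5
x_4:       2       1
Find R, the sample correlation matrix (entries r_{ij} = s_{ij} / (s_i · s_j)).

Step 1 — column means:
  mean(A) = (2 + 5 + 5 + 2) / 4 = 14/4 = 3.5
  mean(B) = (3 + 1 + 5 + 1) / 4 = 10/4 = 2.5

Step 2 — sample variances and covariances s[i,j] = (1/(n-1)) · Σ_k (x_{k,i} - mean_i) · (x_{k,j} - mean_j), with n-1 = 3:
  s[A,A] = ((-1.5)·(-1.5) + (1.5)·(1.5) + (1.5)·(1.5) + (-1.5)·(-1.5)) / 3 = 9/3 = 3
  s[A,B] = ((-1.5)·(0.5) + (1.5)·(-1.5) + (1.5)·(2.5) + (-1.5)·(-1.5)) / 3 = 3/3 = 1
  s[B,B] = ((0.5)·(0.5) + (-1.5)·(-1.5) + (2.5)·(2.5) + (-1.5)·(-1.5)) / 3 = 11/3 = 3.6667
  Sample standard deviations s_i = √(s[i,i]):
  s(A) = √(3) = 1.7321
  s(B) = √(3.6667) = 1.9149

Step 3 — r_{ij} = s_{ij} / (s_i · s_j):
  r[A,A] = 1 (diagonal).
  r[A,B] = 1 / (1.7321 · 1.9149) = 1 / 3.3166 = 0.3015
  r[B,B] = 1 (diagonal).

R is symmetric with unit diagonal. Assembling:

R = [[1, 0.3015],
 [0.3015, 1]]


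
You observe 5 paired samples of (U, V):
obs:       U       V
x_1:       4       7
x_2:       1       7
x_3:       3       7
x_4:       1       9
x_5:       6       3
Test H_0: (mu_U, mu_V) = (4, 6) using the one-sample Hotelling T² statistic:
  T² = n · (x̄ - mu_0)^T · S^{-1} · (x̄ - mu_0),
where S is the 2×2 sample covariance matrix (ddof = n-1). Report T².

Step 1 — sample mean vector:
  mean(U) = (4 + 1 + 3 + 1 + 6) / 5 = 15/5 = 3
  mean(V) = (7 + 7 + 7 + 9 + 3) / 5 = 33/5 = 6.6
  x̄ = (3, 6.6),  deviation x̄ - mu_0 = (3, 6.6) - (4, 6) = (-1, 0.6).

Step 2 — sample covariance matrix, S[i,j] = (1/(n-1)) · Σ_k (x_{k,i} - mean_i) · (x_{k,j} - mean_j), divisor n-1 = 4:
  S[U,U] = ((1)·(1) + (-2)·(-2) + (0)·(0) + (-2)·(-2) + (3)·(3)) / 4 = 18/4 = 4.5
  S[U,V] = ((1)·(0.4) + (-2)·(0.4) + (0)·(0.4) + (-2)·(2.4) + (3)·(-3.6)) / 4 = -16/4 = -4
  S[V,V] = ((0.4)·(0.4) + (0.4)·(0.4) + (0.4)·(0.4) + (2.4)·(2.4) + (-3.6)·(-3.6)) / 4 = 19.2/4 = 4.8
  S = [[4.5, -4],
 [-4, 4.8]].

Step 3 — invert S. det(S) = 4.5·4.8 - (-4)² = 5.6.
  S^{-1} = (1/det) · [[d, -b], [-b, a]] = [[0.8571, 0.7143],
 [0.7143, 0.8036]].

Step 4 — quadratic form (x̄ - mu_0)^T · S^{-1} · (x̄ - mu_0):
  S^{-1} · (x̄ - mu_0) = (-0.4286, -0.2321),
  (x̄ - mu_0)^T · [...] = (-1)·(-0.4286) + (0.6)·(-0.2321) = 0.2893.

Step 5 — scale by n: T² = 5 · 0.2893 = 1.4464.

T² ≈ 1.4464


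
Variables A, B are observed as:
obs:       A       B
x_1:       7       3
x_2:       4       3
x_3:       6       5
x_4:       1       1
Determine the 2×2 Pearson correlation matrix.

Step 1 — column means:
  mean(A) = (7 + 4 + 6 + 1) / 4 = 18/4 = 4.5
  mean(B) = (3 + 3 + 5 + 1) / 4 = 12/4 = 3

Step 2 — sample variances and covariances s[i,j] = (1/(n-1)) · Σ_k (x_{k,i} - mean_i) · (x_{k,j} - mean_j), with n-1 = 3:
  s[A,A] = ((2.5)·(2.5) + (-0.5)·(-0.5) + (1.5)·(1.5) + (-3.5)·(-3.5)) / 3 = 21/3 = 7
  s[A,B] = ((2.5)·(0) + (-0.5)·(0) + (1.5)·(2) + (-3.5)·(-2)) / 3 = 10/3 = 3.3333
  s[B,B] = ((0)·(0) + (0)·(0) + (2)·(2) + (-2)·(-2)) / 3 = 8/3 = 2.6667
  Sample standard deviations s_i = √(s[i,i]):
  s(A) = √(7) = 2.6458
  s(B) = √(2.6667) = 1.633

Step 3 — r_{ij} = s_{ij} / (s_i · s_j):
  r[A,A] = 1 (diagonal).
  r[A,B] = 3.3333 / (2.6458 · 1.633) = 3.3333 / 4.3205 = 0.7715
  r[B,B] = 1 (diagonal).

R is symmetric with unit diagonal. Assembling:

R = [[1, 0.7715],
 [0.7715, 1]]


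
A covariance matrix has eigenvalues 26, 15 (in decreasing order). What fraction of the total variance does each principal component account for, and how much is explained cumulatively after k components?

Step 1 — total variance = trace(Sigma) = Σ λ_i = 26 + 15 = 41.

Step 2 — fraction explained by component i = λ_i / Σ λ:
  PC1: 26/41 = 0.6341
  PC2: 15/41 = 0.3659

Step 3 — cumulative fraction after k components = (λ_1 + ... + λ_k) / Σ λ:
  k = 1: 26/41 = 0.6341
  k = 2: (26 + 15)/41 = 41/41 = 1

Summary (fraction, with percent):

explained: PC1 0.6341 (63.41%), PC2 0.3659 (36.59%);  cumulative: 0.6341, 1


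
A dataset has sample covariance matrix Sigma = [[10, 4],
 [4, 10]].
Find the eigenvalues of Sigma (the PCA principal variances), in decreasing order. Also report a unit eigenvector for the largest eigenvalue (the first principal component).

Step 1 — characteristic polynomial of 2×2 Sigma:
  det(Sigma - λI) = λ² - trace · λ + det = 0.
  trace = 10 + 10 = 20, det = 10·10 - (4)² = 84.
Step 2 — discriminant:
  Δ = trace² - 4·det = 400 - 336 = 64.
Step 3 — eigenvalues:
  λ = (trace ± √Δ)/2 = (20 ± 8)/2,
  λ_1 = 14,  λ_2 = 6.

Step 4 — unit eigenvector for λ_1: solve (Sigma - λ_1 I)v = 0. First row:
  (10 - 14)·v_x + (4)·v_y = 0, i.e. (-4)·v_x + (4)·v_y = 0,
  so v ∝ (b, λ_1 - a) = (4, 4) = u.
  ||u|| = √((4)² + (4)²) = √(32) ≈ 5.6569,
  v_1 = u/||u|| ≈ (0.7071, 0.7071) (||v_1|| = 1).

λ_1 = 14,  λ_2 = 6;  v_1 ≈ (0.7071, 0.7071)


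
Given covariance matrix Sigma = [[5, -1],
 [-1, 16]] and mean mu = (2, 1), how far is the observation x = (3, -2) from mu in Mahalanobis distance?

Step 1 — centre the observation: (x - mu) = (1, -3).

Step 2 — invert Sigma. det(Sigma) = 5·16 - (-1)² = 79.
  Sigma^{-1} = (1/det) · [[d, -b], [-b, a]] = [[0.2025, 0.0127],
 [0.0127, 0.0633]].

Step 3 — form the quadratic (x - mu)^T · Sigma^{-1} · (x - mu):
  Sigma^{-1} · (x - mu) = (0.1646, -0.1772).
  (x - mu)^T · [Sigma^{-1} · (x - mu)] = (1)·(0.1646) + (-3)·(-0.1772) = 0.6962.

Step 4 — take square root: d = √(0.6962) ≈ 0.8344.

d(x, mu) = √(0.6962) ≈ 0.8344


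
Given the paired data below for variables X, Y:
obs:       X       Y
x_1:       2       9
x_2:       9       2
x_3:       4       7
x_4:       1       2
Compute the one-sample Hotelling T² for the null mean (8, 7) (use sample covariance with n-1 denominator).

Step 1 — sample mean vector:
  mean(X) = (2 + 9 + 4 + 1) / 4 = 16/4 = 4
  mean(Y) = (9 + 2 + 7 + 2) / 4 = 20/4 = 5
  x̄ = (4, 5),  deviation x̄ - mu_0 = (4, 5) - (8, 7) = (-4, -2).

Step 2 — sample covariance matrix, S[i,j] = (1/(n-1)) · Σ_k (x_{k,i} - mean_i) · (x_{k,j} - mean_j), divisor n-1 = 3:
  S[X,X] = ((-2)·(-2) + (5)·(5) + (0)·(0) + (-3)·(-3)) / 3 = 38/3 = 12.6667
  S[X,Y] = ((-2)·(4) + (5)·(-3) + (0)·(2) + (-3)·(-3)) / 3 = -14/3 = -4.6667
  S[Y,Y] = ((4)·(4) + (-3)·(-3) + (2)·(2) + (-3)·(-3)) / 3 = 38/3 = 12.6667
  S = [[12.6667, -4.6667],
 [-4.6667, 12.6667]].

Step 3 — invert S. det(S) = 12.6667·12.6667 - (-4.6667)² = 138.6667.
  S^{-1} = (1/det) · [[d, -b], [-b, a]] = [[0.0913, 0.0337],
 [0.0337, 0.0913]].

Step 4 — quadratic form (x̄ - mu_0)^T · S^{-1} · (x̄ - mu_0):
  S^{-1} · (x̄ - mu_0) = (-0.4327, -0.3173),
  (x̄ - mu_0)^T · [...] = (-4)·(-0.4327) + (-2)·(-0.3173) = 2.3654.

Step 5 — scale by n: T² = 4 · 2.3654 = 9.4615.

T² ≈ 9.4615


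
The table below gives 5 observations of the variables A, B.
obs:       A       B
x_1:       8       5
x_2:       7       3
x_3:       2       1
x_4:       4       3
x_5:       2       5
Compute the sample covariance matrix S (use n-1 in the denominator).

Step 1 — column means:
  mean(A) = (8 + 7 + 2 + 4 + 2) / 5 = 23/5 = 4.6
  mean(B) = (5 + 3 + 1 + 3 + 5) / 5 = 17/5 = 3.4

Step 2 — sample covariance S[i,j] = (1/(n-1)) · Σ_k (x_{k,i} - mean_i) · (x_{k,j} - mean_j), with n-1 = 4.
  S[A,A] = ((3.4)·(3.4) + (2.4)·(2.4) + (-2.6)·(-2.6) + (-0.6)·(-0.6) + (-2.6)·(-2.6)) / 4 = 31.2/4 = 7.8
  S[A,B] = ((3.4)·(1.6) + (2.4)·(-0.4) + (-2.6)·(-2.4) + (-0.6)·(-0.4) + (-2.6)·(1.6)) / 4 = 6.8/4 = 1.7
  S[B,B] = ((1.6)·(1.6) + (-0.4)·(-0.4) + (-2.4)·(-2.4) + (-0.4)·(-0.4) + (1.6)·(1.6)) / 4 = 11.2/4 = 2.8

S is symmetric (S[j,i] = S[i,j]). Assembling:

S = [[7.8, 1.7],
 [1.7, 2.8]]


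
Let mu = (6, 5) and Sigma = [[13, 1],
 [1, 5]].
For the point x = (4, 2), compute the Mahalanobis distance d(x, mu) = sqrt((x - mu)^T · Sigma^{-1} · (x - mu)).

Step 1 — centre the observation: (x - mu) = (-2, -3).

Step 2 — invert Sigma. det(Sigma) = 13·5 - (1)² = 64.
  Sigma^{-1} = (1/det) · [[d, -b], [-b, a]] = [[0.0781, -0.0156],
 [-0.0156, 0.2031]].

Step 3 — form the quadratic (x - mu)^T · Sigma^{-1} · (x - mu):
  Sigma^{-1} · (x - mu) = (-0.1094, -0.5781).
  (x - mu)^T · [Sigma^{-1} · (x - mu)] = (-2)·(-0.1094) + (-3)·(-0.5781) = 1.9531.

Step 4 — take square root: d = √(1.9531) ≈ 1.3975.

d(x, mu) = √(1.9531) ≈ 1.3975
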